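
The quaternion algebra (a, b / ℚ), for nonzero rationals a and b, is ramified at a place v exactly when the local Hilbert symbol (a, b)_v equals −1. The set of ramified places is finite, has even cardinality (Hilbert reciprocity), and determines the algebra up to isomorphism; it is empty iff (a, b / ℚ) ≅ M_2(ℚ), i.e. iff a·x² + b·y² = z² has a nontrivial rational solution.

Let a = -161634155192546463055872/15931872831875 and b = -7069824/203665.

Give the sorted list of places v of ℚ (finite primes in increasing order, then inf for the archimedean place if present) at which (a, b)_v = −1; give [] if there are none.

(a, b) ≡ (-33, -13090) mod (ℚ^×)²; places V = {2, 3, 5, 7, 11, 13, 17, 19, 23, ∞}.
(a,b)_2: α=26, β=7; u≡7, v≡7 (mod 8); ε(u)ε(v)=1·1, αω(v)=26·0, βω(u)=7·0; sum ≡ 1  ⇒  -1.
(a,b)_17: α=2, u≡2; β=1, v≡10 (mod 17); (2|17)=+1, (10|17)=-1; sign (−1)^0·+1^1·-1^2 = +1.
(a,b)_19: α=6, u≡4; β=2, v≡6 (mod 19); (4|19)=+1, (6|19)=+1; sign (−1)^0·+1^2·+1^6 = +1.
(a,b)_7: α=-2, u≡1; β=-1, v≡5 (mod 7); (1|7)=+1, (5|7)=-1; sign (−1)^0·+1^-1·-1^-2 = +1.
(a,b)_∞: sgn(-33)=−, sgn(-13090)=−, so -1.
(a,b)_13: α=-2, u≡6; β=0, v≡10 (mod 13); (6|13)=-1, (10|13)=+1; sign (−1)^0·-1^0·+1^-2 = +1.
(a,b)_11: α=-1, u≡8; β=-1, v≡4 (mod 11); (8|11)=-1, (4|11)=+1; sign (−1)^1·-1^-1·+1^-1 = +1.
(a,b)_3: α=11, u≡1; β=2, v≡2 (mod 3); (1|3)=+1, (2|3)=-1; sign (−1)^0·+1^2·-1^11 = -1.
(a,b)_23: α=-4, u≡1; β=-2, v≡14 (mod 23); (1|23)=+1, (14|23)=-1; sign (−1)^0·+1^-2·-1^-4 = +1.
(a,b)_5: α=-4, u≡3; β=-1, v≡2 (mod 5); (3|5)=-1, (2|5)=-1; sign (−1)^0·-1^-1·-1^-4 = -1.
|Ram(-33, -13090)| = 4, even; anisotropic at {2, 3, 5, ∞}.

[2, 3, 5, inf]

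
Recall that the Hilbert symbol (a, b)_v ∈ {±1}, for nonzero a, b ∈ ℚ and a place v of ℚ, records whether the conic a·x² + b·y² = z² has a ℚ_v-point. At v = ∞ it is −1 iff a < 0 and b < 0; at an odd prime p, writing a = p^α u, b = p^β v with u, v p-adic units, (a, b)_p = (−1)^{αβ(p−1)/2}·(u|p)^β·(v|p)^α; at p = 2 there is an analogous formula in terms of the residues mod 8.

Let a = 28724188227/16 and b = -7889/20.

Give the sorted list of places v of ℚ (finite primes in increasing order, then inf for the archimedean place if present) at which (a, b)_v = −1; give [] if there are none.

(a, b) ≡ (11963427, -805) mod (ℚ^×)²; places V = {2, 3, 5, 7, 17, 23, 31, 47, ∞}.
(a,b)_5: α=0, u≡2; β=-1, v≡4 (mod 5); (2|5)=-1, (4|5)=+1; sign (−1)^0·-1^-1·+1^0 = -1.
(a,b)_7: α=5, u≡2; β=3, v≡2 (mod 7); (2|7)=+1, (2|7)=+1; sign (−1)^1·+1^3·+1^5 = -1.
(a,b)_31: α=1, u≡6; β=0, v≡7 (mod 31); (6|31)=-1, (7|31)=+1; sign (−1)^0·-1^0·+1^1 = +1.
(a,b)_∞: sgn(11963427)=+, sgn(-805)=−, so +1.
(a,b)_17: α=1, u≡4; β=0, v≡11 (mod 17); (4|17)=+1, (11|17)=-1; sign (−1)^0·+1^0·-1^1 = -1.
(a,b)_47: α=1, u≡9; β=0, v≡45 (mod 47); (9|47)=+1, (45|47)=-1; sign (−1)^0·+1^0·-1^1 = -1.
(a,b)_2: α=-4, β=-2; u≡3, v≡3 (mod 8); ε(u)ε(v)=1·1, αω(v)=-4·1, βω(u)=-2·1; sum ≡ 1  ⇒  -1.
(a,b)_3: α=1, u≡2; β=0, v≡2 (mod 3); (2|3)=-1, (2|3)=-1; sign (−1)^0·-1^0·-1^1 = -1.
(a,b)_23: α=1, u≡8; β=1, v≡7 (mod 23); (8|23)=+1, (7|23)=-1; sign (−1)^1·+1^1·-1^1 = +1.
(11963427, -805 / ℚ) ramifies at {2, 3, 5, 7, 17, 47}: a division algebra.

[2, 3, 5, 7, 17, 47]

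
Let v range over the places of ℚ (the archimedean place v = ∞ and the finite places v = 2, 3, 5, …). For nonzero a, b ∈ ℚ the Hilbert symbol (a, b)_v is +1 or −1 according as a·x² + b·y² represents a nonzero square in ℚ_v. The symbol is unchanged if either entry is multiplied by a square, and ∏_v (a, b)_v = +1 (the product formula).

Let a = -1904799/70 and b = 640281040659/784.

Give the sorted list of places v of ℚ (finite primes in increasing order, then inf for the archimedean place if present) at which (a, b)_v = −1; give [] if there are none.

(a, b) ≡ (-2730, 51) mod (ℚ^×)²; places V = {2, 3, 5, 7, 13, 17, ∞}.
(a,b)_3: α=1, u≡2; β=3, v≡2 (mod 3); (2|3)=-1, (2|3)=-1; sign (−1)^1·-1^3·-1^1 = -1.
(a,b)_13: α=3, u≡6; β=6, v≡3 (mod 13); (6|13)=-1, (3|13)=+1; sign (−1)^0·-1^6·+1^3 = +1.
(a,b)_2: α=-1, β=-4; u≡3, v≡3 (mod 8); ε(u)ε(v)=1·1, αω(v)=-1·1, βω(u)=-4·1; sum ≡ 0  ⇒  +1.
(a,b)_5: α=-1, u≡4; β=0, v≡1 (mod 5); (4|5)=+1, (1|5)=+1; sign (−1)^0·+1^0·+1^-1 = +1.
(a,b)_∞: sgn(-2730)=−, sgn(51)=+, so +1.
(a,b)_7: α=-1, u≡2; β=-2, v≡4 (mod 7); (2|7)=+1, (4|7)=+1; sign (−1)^0·+1^-2·+1^-1 = +1.
(a,b)_17: α=2, u≡11; β=3, v≡12 (mod 17); (11|17)=-1, (12|17)=-1; sign (−1)^0·-1^3·-1^2 = -1.
(-2730, 51 / ℚ) ramifies at {3, 17}: a division algebra.

[3, 17]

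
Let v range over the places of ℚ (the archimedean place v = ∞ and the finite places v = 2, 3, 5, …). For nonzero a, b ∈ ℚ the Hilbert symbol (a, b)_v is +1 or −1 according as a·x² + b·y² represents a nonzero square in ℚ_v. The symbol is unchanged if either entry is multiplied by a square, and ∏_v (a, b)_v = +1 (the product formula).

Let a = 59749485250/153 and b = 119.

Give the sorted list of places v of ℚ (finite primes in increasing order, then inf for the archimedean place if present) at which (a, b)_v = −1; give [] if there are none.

Mod squares: a ≡ 100130, b ≡ 119. Check v ∈ {∞, 2, 3, 5, 7, 13, 17, 19, 31}.
v=19: a=19^1·(≡9), b=19^0·(≡5) mod 19; (9|19)=+1, (5|19)=+1; (−1)^{1·0·9}·(+1)^0·(+1)^1 = +1.
v=5: a=5^3·(≡4), b=5^0·(≡4) mod 5; (4|5)=+1, (4|5)=+1; (−1)^{3·0·2}·(+1)^0·(+1)^3 = +1.
v=31: a=31^1·(≡27), b=31^0·(≡26) mod 31; (27|31)=-1, (26|31)=-1; (−1)^{1·0·15}·(-1)^0·(-1)^1 = -1.
v=2: v_2(a)=1, v_2(b)=0; units ≡ 1, 7 (mod 8); ε·ε+αω+βω = 0·1+1·0+0·0 ≡ 0  ⇒  (a,b)_2 = +1.
v=3: a=3^-2·(≡2), b=3^0·(≡2) mod 3; (2|3)=-1, (2|3)=-1; (−1)^{-2·0·1}·(-1)^0·(-1)^-2 = +1.
v=13: a=13^2·(≡3), b=13^0·(≡2) mod 13; (3|13)=+1, (2|13)=-1; (−1)^{2·0·6}·(+1)^0·(-1)^2 = +1.
v=17: a=17^-1·(≡15), b=17^1·(≡7) mod 17; (15|17)=+1, (7|17)=-1; (−1)^{-1·1·8}·(+1)^1·(-1)^-1 = -1.
v=7: a=7^4·(≡2), b=7^1·(≡3) mod 7; (2|7)=+1, (3|7)=-1; (−1)^{4·1·3}·(+1)^1·(-1)^4 = +1.
v=∞: 100130 > 0 and 119 > 0  ⇒  (a,b)_∞ = +1.
Ram(100130, 119) = {17, 31}; no ℚ_17-point on the conic.

[17, 31]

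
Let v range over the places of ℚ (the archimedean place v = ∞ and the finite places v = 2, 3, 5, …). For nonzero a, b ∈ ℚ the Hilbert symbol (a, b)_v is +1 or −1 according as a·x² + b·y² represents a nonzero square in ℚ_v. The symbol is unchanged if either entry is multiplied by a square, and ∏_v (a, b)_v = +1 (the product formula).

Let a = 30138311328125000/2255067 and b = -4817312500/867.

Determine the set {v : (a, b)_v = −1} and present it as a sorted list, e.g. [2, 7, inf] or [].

(a, b) ≡ (2310, -39) mod (ℚ^×)²; places V = {2, 3, 5, 7, 11, 13, 17, ∞}.
(a,b)_13: α=2, u≡3; β=1, v≡12 (mod 13); (3|13)=+1, (12|13)=+1; sign (−1)^0·+1^1·+1^2 = +1.
(a,b)_7: α=3, u≡1; β=2, v≡6 (mod 7); (1|7)=+1, (6|7)=-1; sign (−1)^0·+1^2·-1^3 = -1.
(a,b)_11: α=3, u≡1; β=2, v≡1 (mod 11); (1|11)=+1, (1|11)=+1; sign (−1)^0·+1^2·+1^3 = +1.
(a,b)_2: α=3, β=2; u≡3, v≡1 (mod 8); ε(u)ε(v)=1·0, αω(v)=3·0, βω(u)=2·1; sum ≡ 0  ⇒  +1.
(a,b)_17: α=-4, u≡4; β=-2, v≡14 (mod 17); (4|17)=+1, (14|17)=-1; sign (−1)^0·+1^-2·-1^-4 = +1.
(a,b)_5: α=11, u≡3; β=6, v≡1 (mod 5); (3|5)=-1, (1|5)=+1; sign (−1)^0·-1^6·+1^11 = +1.
(a,b)_∞: sgn(2310)=+, sgn(-39)=−, so +1.
(a,b)_3: α=-3, u≡2; β=-1, v≡2 (mod 3); (2|3)=-1, (2|3)=-1; sign (−1)^1·-1^-1·-1^-3 = -1.
(2310, -39 / ℚ) ramifies at {3, 7}: a division algebra.

[3, 7]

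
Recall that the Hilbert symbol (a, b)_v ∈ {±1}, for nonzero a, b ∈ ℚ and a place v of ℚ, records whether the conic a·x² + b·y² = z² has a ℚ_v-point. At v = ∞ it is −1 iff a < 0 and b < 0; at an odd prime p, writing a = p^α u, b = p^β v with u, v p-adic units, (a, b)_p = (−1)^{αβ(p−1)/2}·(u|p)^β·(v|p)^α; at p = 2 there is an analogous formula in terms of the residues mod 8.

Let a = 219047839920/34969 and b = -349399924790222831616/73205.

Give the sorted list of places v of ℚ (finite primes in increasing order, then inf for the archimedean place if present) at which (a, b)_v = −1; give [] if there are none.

[7, 13]

Mod squares: a ≡ 195, b ≡ -455. Check v ∈ {∞, 2, 3, 5, 7, 11, 13, 17, 19, 29}.
v=19: a=19^2·(≡5), b=19^2·(≡1) mod 19; (5|19)=+1, (1|19)=+1; (−1)^{2·2·9}·(+1)^2·(+1)^2 = +1.
v=29: a=29^0·(≡27), b=29^2·(≡9) mod 29; (27|29)=-1, (9|29)=+1; (−1)^{0·2·14}·(-1)^2·(+1)^0 = +1.
v=7: a=7^4·(≡6), b=7^7·(≡3) mod 7; (6|7)=-1, (3|7)=-1; (−1)^{4·7·3}·(-1)^7·(-1)^4 = -1.
v=17: a=17^-2·(≡1), b=17^0·(≡8) mod 17; (1|17)=+1, (8|17)=+1; (−1)^{-2·0·8}·(+1)^0·(+1)^-2 = +1.
v=5: a=5^1·(≡1), b=5^-1·(≡4) mod 5; (1|5)=+1, (4|5)=+1; (−1)^{1·-1·2}·(+1)^-1·(+1)^1 = +1.
v=2: v_2(a)=4, v_2(b)=14; units ≡ 3, 1 (mod 8); ε·ε+αω+βω = 1·0+4·0+14·1 ≡ 0  ⇒  (a,b)_2 = +1.
v=13: a=13^1·(≡5), b=13^1·(≡4) mod 13; (5|13)=-1, (4|13)=+1; (−1)^{1·1·6}·(-1)^1·(+1)^1 = -1.
v=∞: 195 > 0 and -455 < 0  ⇒  (a,b)_∞ = +1.
v=11: a=11^-2·(≡10), b=11^-4·(≡6) mod 11; (10|11)=-1, (6|11)=-1; (−1)^{-2·-4·5}·(-1)^-4·(-1)^-2 = +1.
v=3: a=3^5·(≡2), b=3^8·(≡1) mod 3; (2|3)=-1, (1|3)=+1; (−1)^{5·8·1}·(-1)^8·(+1)^5 = +1.
Ram(195, -455) = {7, 13}; no ℚ_7-point on the conic.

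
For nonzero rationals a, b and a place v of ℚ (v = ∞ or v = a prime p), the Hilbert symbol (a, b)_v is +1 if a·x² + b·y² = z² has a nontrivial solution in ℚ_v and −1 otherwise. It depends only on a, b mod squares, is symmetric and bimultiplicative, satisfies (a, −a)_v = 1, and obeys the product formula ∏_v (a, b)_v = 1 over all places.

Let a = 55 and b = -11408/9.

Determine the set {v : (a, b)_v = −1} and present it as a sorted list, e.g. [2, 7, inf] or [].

Mod squares: a ≡ 55, b ≡ -713. Check v ∈ {∞, 2, 3, 5, 11, 23, 31}.
v=∞: 55 > 0 and -713 < 0  ⇒  (a,b)_∞ = +1.
v=3: a=3^0·(≡1), b=3^-2·(≡1) mod 3; (1|3)=+1, (1|3)=+1; (−1)^{0·-2·1}·(+1)^-2·(+1)^0 = +1.
v=31: a=31^0·(≡24), b=31^1·(≡28) mod 31; (24|31)=-1, (28|31)=+1; (−1)^{0·1·15}·(-1)^1·(+1)^0 = -1.
v=23: a=23^0·(≡9), b=23^1·(≡19) mod 23; (9|23)=+1, (19|23)=-1; (−1)^{0·1·11}·(+1)^1·(-1)^0 = +1.
v=2: v_2(a)=0, v_2(b)=4; units ≡ 7, 7 (mod 8); ε·ε+αω+βω = 1·1+0·0+4·0 ≡ 1  ⇒  (a,b)_2 = -1.
v=5: a=5^1·(≡1), b=5^0·(≡3) mod 5; (1|5)=+1, (3|5)=-1; (−1)^{1·0·2}·(+1)^0·(-1)^1 = -1.
v=11: a=11^1·(≡5), b=11^0·(≡6) mod 11; (5|11)=+1, (6|11)=-1; (−1)^{1·0·5}·(+1)^0·(-1)^1 = -1.
|Ram(55, -713)| = 4, even; anisotropic at {2, 5, 11, 31}.

[2, 5, 11, 31]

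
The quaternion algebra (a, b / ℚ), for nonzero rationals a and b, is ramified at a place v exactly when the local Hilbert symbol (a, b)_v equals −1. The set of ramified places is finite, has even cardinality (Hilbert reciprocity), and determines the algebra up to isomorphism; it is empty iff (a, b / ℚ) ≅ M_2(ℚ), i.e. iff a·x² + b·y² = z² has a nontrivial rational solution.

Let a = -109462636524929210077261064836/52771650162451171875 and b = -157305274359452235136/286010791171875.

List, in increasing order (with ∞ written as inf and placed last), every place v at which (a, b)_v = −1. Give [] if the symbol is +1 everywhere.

[2, 7, 19, inf]

(a, b) ≡ (-35, -22610) mod (ℚ^×)²; places V = {2, 3, 5, 7, 11, 17, 19, 23, ∞}.
(a,b)_2: α=2, β=7; u≡5, v≡7 (mod 8); ε(u)ε(v)=0·1, αω(v)=2·0, βω(u)=7·1; sum ≡ 1  ⇒  -1.
(a,b)_5: α=-11, u≡2; β=-7, v≡2 (mod 5); (2|5)=-1, (2|5)=-1; sign (−1)^0·-1^-7·-1^-11 = +1.
(a,b)_19: α=12, u≡2; β=7, v≡6 (mod 19); (2|19)=-1, (6|19)=+1; sign (−1)^0·-1^7·+1^12 = -1.
(a,b)_∞: sgn(-35)=−, sgn(-22610)=−, so -1.
(a,b)_7: α=-5, u≡2; β=-3, v≡1 (mod 7); (2|7)=+1, (1|7)=+1; sign (−1)^1·+1^-3·+1^-5 = -1.
(a,b)_17: α=4, u≡2; β=3, v≡9 (mod 17); (2|17)=+1, (9|17)=+1; sign (−1)^0·+1^3·+1^4 = +1.
(a,b)_11: α=-2, u≡5; β=-4, v≡8 (mod 11); (5|11)=+1, (8|11)=-1; sign (−1)^0·+1^-4·-1^-2 = +1.
(a,b)_23: α=6, u≡15; β=4, v≡14 (mod 23); (15|23)=-1, (14|23)=-1; sign (−1)^0·-1^4·-1^6 = +1.
(a,b)_3: α=-12, u≡1; β=-6, v≡1 (mod 3); (1|3)=+1, (1|3)=+1; sign (−1)^0·+1^-6·+1^-12 = +1.
|Ram(-35, -22610)| = 4, even; anisotropic at {2, 7, 19, ∞}.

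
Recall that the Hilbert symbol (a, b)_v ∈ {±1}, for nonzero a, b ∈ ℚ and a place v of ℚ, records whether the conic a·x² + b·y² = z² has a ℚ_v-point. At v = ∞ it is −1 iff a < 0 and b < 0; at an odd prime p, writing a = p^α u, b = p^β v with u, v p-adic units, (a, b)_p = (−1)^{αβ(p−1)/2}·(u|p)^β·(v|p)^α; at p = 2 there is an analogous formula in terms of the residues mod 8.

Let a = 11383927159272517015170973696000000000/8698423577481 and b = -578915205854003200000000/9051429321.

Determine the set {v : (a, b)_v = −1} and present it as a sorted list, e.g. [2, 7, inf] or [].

[2, 5, 13, 23]

(a, b) ≡ (115, -13) mod (ℚ^×)²; places V = {2, 3, 5, 7, 11, 13, 23, 31, ∞}.
(a,b)_∞: sgn(115)=+, sgn(-13)=−, so +1.
(a,b)_3: α=-4, u≡1; β=-4, v≡2 (mod 3); (1|3)=+1, (2|3)=-1; sign (−1)^0·+1^-4·-1^-4 = +1.
(a,b)_23: α=3, u≡10; β=2, v≡20 (mod 23); (10|23)=-1, (20|23)=-1; sign (−1)^0·-1^2·-1^3 = -1.
(a,b)_13: α=2, u≡5; β=1, v≡1 (mod 13); (5|13)=-1, (1|13)=+1; sign (−1)^0·-1^1·+1^2 = -1.
(a,b)_2: α=70, β=42; u≡3, v≡3 (mod 8); ε(u)ε(v)=1·1, αω(v)=70·1, βω(u)=42·1; sum ≡ 1  ⇒  -1.
(a,b)_11: α=-2, u≡3; β=-2, v≡3 (mod 11); (3|11)=+1, (3|11)=+1; sign (−1)^0·+1^-2·+1^-2 = +1.
(a,b)_7: α=4, u≡5; β=2, v≡4 (mod 7); (5|7)=-1, (4|7)=+1; sign (−1)^0·-1^2·+1^4 = +1.
(a,b)_31: α=-6, u≡30; β=-4, v≡2 (mod 31); (30|31)=-1, (2|31)=+1; sign (−1)^0·-1^-4·+1^-6 = +1.
(a,b)_5: α=9, u≡2; β=8, v≡3 (mod 5); (2|5)=-1, (3|5)=-1; sign (−1)^0·-1^8·-1^9 = -1.
|Ram(115, -13)| = 4, even; anisotropic at {2, 5, 13, 23}.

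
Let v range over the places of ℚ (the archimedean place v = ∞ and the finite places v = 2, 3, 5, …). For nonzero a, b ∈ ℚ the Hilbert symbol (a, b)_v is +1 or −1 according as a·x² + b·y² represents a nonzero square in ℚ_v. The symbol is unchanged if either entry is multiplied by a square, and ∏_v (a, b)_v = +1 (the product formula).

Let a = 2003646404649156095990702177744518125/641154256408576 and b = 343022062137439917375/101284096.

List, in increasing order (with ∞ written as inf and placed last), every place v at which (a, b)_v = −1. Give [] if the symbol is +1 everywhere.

[3, 19, 29, 31]

(a, b) ≡ (29, 114855) mod (ℚ^×)²; places V = {2, 3, 5, 11, 13, 17, 19, 29, 31, 37, 47, ∞}.
(a,b)_31: α=2, u≡29; β=1, v≡7 (mod 31); (29|31)=-1, (7|31)=+1; sign (−1)^0·-1^1·+1^2 = -1.
(a,b)_2: α=-12, β=-8; u≡5, v≡7 (mod 8); ε(u)ε(v)=0·1, αω(v)=-12·0, βω(u)=-8·1; sum ≡ 0  ⇒  +1.
(a,b)_13: α=2, u≡1; β=1, v≡7 (mod 13); (1|13)=+1, (7|13)=-1; sign (−1)^0·+1^1·-1^2 = +1.
(a,b)_11: α=4, u≡6; β=2, v≡9 (mod 11); (6|11)=-1, (9|11)=+1; sign (−1)^0·-1^2·+1^4 = +1.
(a,b)_3: α=22, u≡2; β=13, v≡2 (mod 3); (2|3)=-1, (2|3)=-1; sign (−1)^0·-1^13·-1^22 = -1.
(a,b)_17: α=-4, u≡11; β=-2, v≡5 (mod 17); (11|17)=-1, (5|17)=-1; sign (−1)^0·-1^-2·-1^-4 = +1.
(a,b)_∞: sgn(29)=+, sgn(114855)=+, so +1.
(a,b)_47: α=4, u≡38; β=2, v≡8 (mod 47); (38|47)=-1, (8|47)=+1; sign (−1)^0·-1^2·+1^4 = +1.
(a,b)_29: α=3, u≡9; β=2, v≡12 (mod 29); (9|29)=+1, (12|29)=-1; sign (−1)^0·+1^2·-1^3 = -1.
(a,b)_19: α=2, u≡2; β=1, v≡3 (mod 19); (2|19)=-1, (3|19)=-1; sign (−1)^0·-1^1·-1^2 = -1.
(a,b)_37: α=-4, u≡32; β=-2, v≡30 (mod 37); (32|37)=-1, (30|37)=+1; sign (−1)^0·-1^-2·+1^-4 = +1.
(a,b)_5: α=4, u≡4; β=3, v≡4 (mod 5); (4|5)=+1, (4|5)=+1; sign (−1)^0·+1^3·+1^4 = +1.
|Ram(29, 114855)| = 4, even; anisotropic at {3, 19, 29, 31}.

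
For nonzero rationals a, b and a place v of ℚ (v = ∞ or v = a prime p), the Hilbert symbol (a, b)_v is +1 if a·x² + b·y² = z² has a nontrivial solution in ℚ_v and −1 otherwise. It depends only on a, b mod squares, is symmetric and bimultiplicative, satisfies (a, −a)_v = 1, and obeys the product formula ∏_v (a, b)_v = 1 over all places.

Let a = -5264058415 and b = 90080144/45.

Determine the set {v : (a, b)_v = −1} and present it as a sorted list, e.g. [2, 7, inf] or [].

(a, b) ≡ (-150535, 805) mod (ℚ^×)²; places V = {2, 3, 5, 7, 11, 17, 23, ∞}.
(a,b)_5: α=1, u≡2; β=-1, v≡1 (mod 5); (2|5)=-1, (1|5)=+1; sign (−1)^0·-1^-1·+1^1 = -1.
(a,b)_23: α=1, u≡21; β=1, v≡4 (mod 23); (21|23)=-1, (4|23)=+1; sign (−1)^1·-1^1·+1^1 = +1.
(a,b)_17: α=3, u≡4; β=2, v≡14 (mod 17); (4|17)=+1, (14|17)=-1; sign (−1)^0·+1^2·-1^3 = -1.
(a,b)_∞: sgn(-150535)=−, sgn(805)=+, so +1.
(a,b)_2: α=0, β=4; u≡1, v≡5 (mod 8); ε(u)ε(v)=0·0, αω(v)=0·1, βω(u)=4·0; sum ≡ 0  ⇒  +1.
(a,b)_11: α=3, u≡8; β=2, v≡6 (mod 11); (8|11)=-1, (6|11)=-1; sign (−1)^0·-1^2·-1^3 = -1.
(a,b)_7: α=1, u≡3; β=1, v≡3 (mod 7); (3|7)=-1, (3|7)=-1; sign (−1)^1·-1^1·-1^1 = -1.
(a,b)_3: α=0, u≡2; β=-2, v≡1 (mod 3); (2|3)=-1, (1|3)=+1; sign (−1)^0·-1^-2·+1^0 = +1.
|Ram(-150535, 805)| = 4, even; anisotropic at {5, 7, 11, 17}.

[5, 7, 11, 17]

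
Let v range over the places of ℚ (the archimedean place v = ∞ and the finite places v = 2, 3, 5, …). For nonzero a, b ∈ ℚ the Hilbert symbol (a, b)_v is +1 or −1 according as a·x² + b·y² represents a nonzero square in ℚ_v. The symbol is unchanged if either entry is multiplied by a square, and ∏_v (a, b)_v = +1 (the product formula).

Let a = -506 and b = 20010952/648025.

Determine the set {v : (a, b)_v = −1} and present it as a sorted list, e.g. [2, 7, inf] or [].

Mod squares: a ≡ -506, b ≡ 82. Check v ∈ {∞, 2, 5, 7, 11, 13, 19, 23, 41}.
v=23: a=23^1·(≡1), b=23^-2·(≡13) mod 23; (1|23)=+1, (13|23)=+1; (−1)^{1·-2·11}·(+1)^-2·(+1)^1 = +1.
v=∞: -506 < 0 and 82 > 0  ⇒  (a,b)_∞ = +1.
v=2: v_2(a)=1, v_2(b)=3; units ≡ 3, 1 (mod 8); ε·ε+αω+βω = 1·0+1·0+3·1 ≡ 1  ⇒  (a,b)_2 = -1.
v=41: a=41^0·(≡27), b=41^1·(≡25) mod 41; (27|41)=-1, (25|41)=+1; (−1)^{0·1·20}·(-1)^1·(+1)^0 = -1.
v=11: a=11^1·(≡9), b=11^0·(≡4) mod 11; (9|11)=+1, (4|11)=+1; (−1)^{1·0·5}·(+1)^0·(+1)^1 = +1.
v=5: a=5^0·(≡4), b=5^-2·(≡2) mod 5; (4|5)=+1, (2|5)=-1; (−1)^{0·-2·2}·(+1)^-2·(-1)^0 = +1.
v=13: a=13^0·(≡1), b=13^2·(≡4) mod 13; (1|13)=+1, (4|13)=+1; (−1)^{0·2·6}·(+1)^2·(+1)^0 = +1.
v=19: a=19^0·(≡7), b=19^2·(≡6) mod 19; (7|19)=+1, (6|19)=+1; (−1)^{0·2·9}·(+1)^2·(+1)^0 = +1.
v=7: a=7^0·(≡5), b=7^-2·(≡5) mod 7; (5|7)=-1, (5|7)=-1; (−1)^{0·-2·3}·(-1)^-2·(-1)^0 = +1.
Ram(-506, 82) = {2, 41}; no ℚ_2-point on the conic.

[2, 41]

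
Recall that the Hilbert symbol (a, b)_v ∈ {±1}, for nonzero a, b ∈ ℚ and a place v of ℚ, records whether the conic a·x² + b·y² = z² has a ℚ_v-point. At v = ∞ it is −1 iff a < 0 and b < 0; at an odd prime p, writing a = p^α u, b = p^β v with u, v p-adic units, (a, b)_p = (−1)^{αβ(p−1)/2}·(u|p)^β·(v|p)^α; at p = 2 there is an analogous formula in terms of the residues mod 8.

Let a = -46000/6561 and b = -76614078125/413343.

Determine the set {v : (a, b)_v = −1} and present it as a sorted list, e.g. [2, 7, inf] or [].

Mod squares: a ≡ -115, b ≡ -64883. Check v ∈ {∞, 2, 3, 5, 7, 13, 23, 31}.
v=7: a=7^0·(≡2), b=7^-1·(≡6) mod 7; (2|7)=+1, (6|7)=-1; (−1)^{0·-1·3}·(+1)^-1·(-1)^0 = +1.
v=∞: -115 < 0 and -64883 < 0  ⇒  (a,b)_∞ = -1.
v=2: v_2(a)=4, v_2(b)=0; units ≡ 5, 5 (mod 8); ε·ε+αω+βω = 0·0+4·1+0·1 ≡ 0  ⇒  (a,b)_2 = +1.
v=23: a=23^1·(≡4), b=23^3·(≡18) mod 23; (4|23)=+1, (18|23)=+1; (−1)^{1·3·11}·(+1)^3·(+1)^1 = -1.
v=31: a=31^0·(≡25), b=31^1·(≡29) mod 31; (25|31)=+1, (29|31)=-1; (−1)^{0·1·15}·(+1)^1·(-1)^0 = +1.
v=13: a=13^0·(≡8), b=13^1·(≡1) mod 13; (8|13)=-1, (1|13)=+1; (−1)^{0·1·6}·(-1)^1·(+1)^0 = -1.
v=3: a=3^-8·(≡2), b=3^-10·(≡1) mod 3; (2|3)=-1, (1|3)=+1; (−1)^{-8·-10·1}·(-1)^-10·(+1)^-8 = +1.
v=5: a=5^3·(≡2), b=5^6·(≡3) mod 5; (2|5)=-1, (3|5)=-1; (−1)^{3·6·2}·(-1)^6·(-1)^3 = -1.
|Ram(-115, -64883)| = 4, even; anisotropic at {5, 13, 23, ∞}.

[5, 13, 23, inf]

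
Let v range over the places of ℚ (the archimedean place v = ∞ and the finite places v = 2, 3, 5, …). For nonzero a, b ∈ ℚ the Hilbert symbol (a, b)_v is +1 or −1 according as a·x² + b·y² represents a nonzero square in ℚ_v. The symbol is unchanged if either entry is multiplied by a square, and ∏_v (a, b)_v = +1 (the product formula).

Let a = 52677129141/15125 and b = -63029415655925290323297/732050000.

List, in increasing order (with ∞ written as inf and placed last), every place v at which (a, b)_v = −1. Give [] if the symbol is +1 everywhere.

Mod squares: a ≡ 205905, b ≡ -5565. Check v ∈ {∞, 2, 3, 5, 7, 11, 13, 29, 37, 53}.
v=37: a=37^1·(≡15), b=37^2·(≡20) mod 37; (15|37)=-1, (20|37)=-1; (−1)^{1·2·18}·(-1)^2·(-1)^1 = -1.
v=3: a=3^3·(≡1), b=3^7·(≡2) mod 3; (1|3)=+1, (2|3)=-1; (−1)^{3·7·1}·(+1)^7·(-1)^3 = +1.
v=7: a=7^1·(≡4), b=7^1·(≡3) mod 7; (4|7)=+1, (3|7)=-1; (−1)^{1·1·3}·(+1)^1·(-1)^1 = +1.
v=2: v_2(a)=0, v_2(b)=-4; units ≡ 1, 3 (mod 8); ε·ε+αω+βω = 0·1+0·1+-4·0 ≡ 0  ⇒  (a,b)_2 = +1.
v=11: a=11^-2·(≡8), b=11^-4·(≡3) mod 11; (8|11)=-1, (3|11)=+1; (−1)^{-2·-4·5}·(-1)^-4·(+1)^-2 = +1.
v=29: a=29^2·(≡28), b=29^4·(≡3) mod 29; (28|29)=+1, (3|29)=-1; (−1)^{2·4·14}·(+1)^4·(-1)^2 = +1.
v=5: a=5^-3·(≡1), b=5^-5·(≡3) mod 5; (1|5)=+1, (3|5)=-1; (−1)^{-3·-5·2}·(+1)^-5·(-1)^-3 = -1.
v=53: a=53^1·(≡37), b=53^3·(≡49) mod 53; (37|53)=+1, (49|53)=+1; (−1)^{1·3·26}·(+1)^3·(+1)^1 = +1.
v=∞: 205905 > 0 and -5565 < 0  ⇒  (a,b)_∞ = +1.
v=13: a=13^2·(≡5), b=13^4·(≡10) mod 13; (5|13)=-1, (10|13)=+1; (−1)^{2·4·6}·(-1)^4·(+1)^2 = +1.
(205905, -5565 / ℚ) ramifies at {5, 37}: a division algebra.

[5, 37]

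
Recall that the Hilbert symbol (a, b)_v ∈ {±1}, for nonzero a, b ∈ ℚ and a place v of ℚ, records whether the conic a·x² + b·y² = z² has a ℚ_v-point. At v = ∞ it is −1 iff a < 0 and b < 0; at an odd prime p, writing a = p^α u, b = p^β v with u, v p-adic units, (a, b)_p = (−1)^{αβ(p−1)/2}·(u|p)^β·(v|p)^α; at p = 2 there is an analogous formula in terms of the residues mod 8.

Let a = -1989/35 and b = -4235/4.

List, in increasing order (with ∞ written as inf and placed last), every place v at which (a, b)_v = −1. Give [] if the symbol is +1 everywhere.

[7, inf]

(a, b) ≡ (-7735, -35) mod (ℚ^×)²; places V = {2, 3, 5, 7, 11, 13, 17, ∞}.
(a,b)_3: α=2, u≡2; β=0, v≡1 (mod 3); (2|3)=-1, (1|3)=+1; sign (−1)^0·-1^0·+1^2 = +1.
(a,b)_∞: sgn(-7735)=−, sgn(-35)=−, so -1.
(a,b)_17: α=1, u≡2; β=0, v≡8 (mod 17); (2|17)=+1, (8|17)=+1; sign (−1)^0·+1^0·+1^1 = +1.
(a,b)_5: α=-1, u≡3; β=1, v≡2 (mod 5); (3|5)=-1, (2|5)=-1; sign (−1)^0·-1^1·-1^-1 = +1.
(a,b)_13: α=1, u≡9; β=0, v≡4 (mod 13); (9|13)=+1, (4|13)=+1; sign (−1)^0·+1^0·+1^1 = +1.
(a,b)_11: α=0, u≡1; β=2, v≡5 (mod 11); (1|11)=+1, (5|11)=+1; sign (−1)^0·+1^2·+1^0 = +1.
(a,b)_7: α=-1, u≡4; β=1, v≡1 (mod 7); (4|7)=+1, (1|7)=+1; sign (−1)^1·+1^1·+1^-1 = -1.
(a,b)_2: α=0, β=-2; u≡1, v≡5 (mod 8); ε(u)ε(v)=0·0, αω(v)=0·1, βω(u)=-2·0; sum ≡ 0  ⇒  +1.
Ram(-7735, -35) = {7, ∞}; no ℚ_7-point on the conic.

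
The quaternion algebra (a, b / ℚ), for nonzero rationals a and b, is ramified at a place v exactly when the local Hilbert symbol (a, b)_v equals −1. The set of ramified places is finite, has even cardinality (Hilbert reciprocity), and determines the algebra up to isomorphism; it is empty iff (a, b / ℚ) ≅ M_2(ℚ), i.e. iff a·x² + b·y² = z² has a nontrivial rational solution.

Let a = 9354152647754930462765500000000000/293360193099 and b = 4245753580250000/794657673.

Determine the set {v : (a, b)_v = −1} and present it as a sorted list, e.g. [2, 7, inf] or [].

[17, 19]

Mod squares: a ≡ 30498, b ≡ 96577. Check v ∈ {∞, 2, 3, 5, 7, 13, 17, 19, 23, 29, 43, 53}.
v=7: a=7^2·(≡5), b=7^2·(≡5) mod 7; (5|7)=-1, (5|7)=-1; (−1)^{2·2·3}·(-1)^2·(-1)^2 = +1.
v=13: a=13^3·(≡5), b=13^3·(≡11) mod 13; (5|13)=-1, (11|13)=-1; (−1)^{3·3·6}·(-1)^3·(-1)^3 = +1.
v=23: a=23^3·(≡11), b=23^1·(≡16) mod 23; (11|23)=-1, (16|23)=+1; (−1)^{3·1·11}·(-1)^1·(+1)^3 = +1.
v=19: a=19^8·(≡10), b=19^3·(≡8) mod 19; (10|19)=-1, (8|19)=-1; (−1)^{8·3·9}·(-1)^3·(-1)^8 = -1.
v=53: a=53^-4·(≡34), b=53^-2·(≡42) mod 53; (34|53)=-1, (42|53)=+1; (−1)^{-4·-2·26}·(-1)^-2·(+1)^-4 = +1.
v=2: v_2(a)=11, v_2(b)=4; units ≡ 1, 1 (mod 8); ε·ε+αω+βω = 0·0+11·0+4·0 ≡ 0  ⇒  (a,b)_2 = +1.
v=3: a=3^-7·(≡2), b=3^-2·(≡1) mod 3; (2|3)=-1, (1|3)=+1; (−1)^{-7·-2·1}·(-1)^-2·(+1)^-7 = +1.
v=5: a=5^12·(≡2), b=5^6·(≡2) mod 5; (2|5)=-1, (2|5)=-1; (−1)^{12·6·2}·(-1)^6·(-1)^12 = +1.
v=∞: 30498 > 0 and 96577 > 0  ⇒  (a,b)_∞ = +1.
v=29: a=29^2·(≡3), b=29^0·(≡23) mod 29; (3|29)=-1, (23|29)=+1; (−1)^{2·0·14}·(-1)^0·(+1)^2 = +1.
v=43: a=43^0·(≡21), b=43^-2·(≡26) mod 43; (21|43)=+1, (26|43)=-1; (−1)^{0·-2·21}·(+1)^-2·(-1)^0 = +1.
v=17: a=17^-1·(≡1), b=17^-1·(≡6) mod 17; (1|17)=+1, (6|17)=-1; (−1)^{-1·-1·8}·(+1)^-1·(-1)^-1 = -1.
|Ram(30498, 96577)| = 2, even; anisotropic at {17, 19}.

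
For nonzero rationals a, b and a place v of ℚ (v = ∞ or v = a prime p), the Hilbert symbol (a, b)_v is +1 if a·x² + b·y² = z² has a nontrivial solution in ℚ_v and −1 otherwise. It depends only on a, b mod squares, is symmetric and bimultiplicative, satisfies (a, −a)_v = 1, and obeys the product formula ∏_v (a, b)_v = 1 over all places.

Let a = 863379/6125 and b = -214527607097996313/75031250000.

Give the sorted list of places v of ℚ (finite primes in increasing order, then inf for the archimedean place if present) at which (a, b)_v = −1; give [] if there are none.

Mod squares: a ≡ 53295, b ≡ -17765. Check v ∈ {∞, 2, 3, 5, 7, 11, 17, 19}.
v=17: a=17^1·(≡5), b=17^3·(≡13) mod 17; (5|17)=-1, (13|17)=+1; (−1)^{1·3·8}·(-1)^3·(+1)^1 = -1.
v=7: a=7^-2·(≡1), b=7^-4·(≡1) mod 7; (1|7)=+1, (1|7)=+1; (−1)^{-2·-4·3}·(+1)^-4·(+1)^-2 = +1.
v=∞: 53295 > 0 and -17765 < 0  ⇒  (a,b)_∞ = +1.
v=19: a=19^1·(≡18), b=19^3·(≡3) mod 19; (18|19)=-1, (3|19)=-1; (−1)^{1·3·9}·(-1)^3·(-1)^1 = -1.
v=3: a=3^5·(≡2), b=3^14·(≡1) mod 3; (2|3)=-1, (1|3)=+1; (−1)^{5·14·1}·(-1)^14·(+1)^5 = +1.
v=2: v_2(a)=0, v_2(b)=-4; units ≡ 7, 3 (mod 8); ε·ε+αω+βω = 1·1+0·1+-4·0 ≡ 1  ⇒  (a,b)_2 = -1.
v=11: a=11^1·(≡9), b=11^3·(≡10) mod 11; (9|11)=+1, (10|11)=-1; (−1)^{1·3·5}·(+1)^3·(-1)^1 = +1.
v=5: a=5^-3·(≡1), b=5^-9·(≡2) mod 5; (1|5)=+1, (2|5)=-1; (−1)^{-3·-9·2}·(+1)^-9·(-1)^-3 = -1.
(53295, -17765 / ℚ) ramifies at {2, 5, 17, 19}: a division algebra.

[2, 5, 17, 19]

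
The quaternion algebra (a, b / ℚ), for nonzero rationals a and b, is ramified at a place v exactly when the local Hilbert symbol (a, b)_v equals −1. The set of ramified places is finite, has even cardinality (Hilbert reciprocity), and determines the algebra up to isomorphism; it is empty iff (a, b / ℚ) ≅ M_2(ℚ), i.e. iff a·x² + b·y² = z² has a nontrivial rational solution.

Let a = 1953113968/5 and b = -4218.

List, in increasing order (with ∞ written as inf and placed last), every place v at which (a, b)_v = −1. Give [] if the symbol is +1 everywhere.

Mod squares: a ≡ 1235, b ≡ -4218. Check v ∈ {∞, 2, 3, 5, 13, 19, 37}.
v=37: a=37^2·(≡20), b=37^1·(≡34) mod 37; (20|37)=-1, (34|37)=+1; (−1)^{2·1·18}·(-1)^1·(+1)^2 = -1.
v=2: v_2(a)=4, v_2(b)=1; units ≡ 3, 3 (mod 8); ε·ε+αω+βω = 1·1+4·1+1·1 ≡ 0  ⇒  (a,b)_2 = +1.
v=3: a=3^0·(≡2), b=3^1·(≡1) mod 3; (2|3)=-1, (1|3)=+1; (−1)^{0·1·1}·(-1)^1·(+1)^0 = -1.
v=∞: 1235 > 0 and -4218 < 0  ⇒  (a,b)_∞ = +1.
v=13: a=13^1·(≡1), b=13^0·(≡7) mod 13; (1|13)=+1, (7|13)=-1; (−1)^{1·0·6}·(+1)^0·(-1)^1 = -1.
v=5: a=5^-1·(≡3), b=5^0·(≡2) mod 5; (3|5)=-1, (2|5)=-1; (−1)^{-1·0·2}·(-1)^0·(-1)^-1 = -1.
v=19: a=19^3·(≡15), b=19^1·(≡6) mod 19; (15|19)=-1, (6|19)=+1; (−1)^{3·1·9}·(-1)^1·(+1)^3 = +1.
|Ram(1235, -4218)| = 4, even; anisotropic at {3, 5, 13, 37}.

[3, 5, 13, 37]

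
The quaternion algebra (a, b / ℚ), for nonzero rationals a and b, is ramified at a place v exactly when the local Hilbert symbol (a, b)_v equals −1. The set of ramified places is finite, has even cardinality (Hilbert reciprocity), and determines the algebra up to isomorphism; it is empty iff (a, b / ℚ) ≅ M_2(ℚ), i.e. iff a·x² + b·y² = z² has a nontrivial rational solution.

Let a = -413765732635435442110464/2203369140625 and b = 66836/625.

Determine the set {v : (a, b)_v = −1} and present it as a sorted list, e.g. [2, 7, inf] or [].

Mod squares: a ≡ -2294, b ≡ 341. Check v ∈ {∞, 2, 3, 5, 7, 11, 19, 31, 37}.
v=∞: -2294 < 0 and 341 > 0  ⇒  (a,b)_∞ = +1.
v=3: a=3^6·(≡1), b=3^0·(≡2) mod 3; (1|3)=+1, (2|3)=-1; (−1)^{6·0·1}·(+1)^0·(-1)^6 = +1.
v=37: a=37^3·(≡26), b=37^0·(≡15) mod 37; (26|37)=+1, (15|37)=-1; (−1)^{3·0·18}·(+1)^0·(-1)^3 = -1.
v=11: a=11^4·(≡3), b=11^1·(≡9) mod 11; (3|11)=+1, (9|11)=+1; (−1)^{4·1·5}·(+1)^1·(+1)^4 = +1.
v=31: a=31^3·(≡14), b=31^1·(≡22) mod 31; (14|31)=+1, (22|31)=-1; (−1)^{3·1·15}·(+1)^1·(-1)^3 = +1.
v=5: a=5^-14·(≡1), b=5^-4·(≡1) mod 5; (1|5)=+1, (1|5)=+1; (−1)^{-14·-4·2}·(+1)^-4·(+1)^-14 = +1.
v=7: a=7^2·(≡4), b=7^2·(≡3) mod 7; (4|7)=+1, (3|7)=-1; (−1)^{2·2·3}·(+1)^2·(-1)^2 = +1.
v=2: v_2(a)=19, v_2(b)=2; units ≡ 5, 5 (mod 8); ε·ε+αω+βω = 0·0+19·1+2·1 ≡ 1  ⇒  (a,b)_2 = -1.
v=19: a=19^-2·(≡6), b=19^0·(≡3) mod 19; (6|19)=+1, (3|19)=-1; (−1)^{-2·0·9}·(+1)^0·(-1)^-2 = +1.
(-2294, 341 / ℚ) ramifies at {2, 37}: a division algebra.

[2, 37]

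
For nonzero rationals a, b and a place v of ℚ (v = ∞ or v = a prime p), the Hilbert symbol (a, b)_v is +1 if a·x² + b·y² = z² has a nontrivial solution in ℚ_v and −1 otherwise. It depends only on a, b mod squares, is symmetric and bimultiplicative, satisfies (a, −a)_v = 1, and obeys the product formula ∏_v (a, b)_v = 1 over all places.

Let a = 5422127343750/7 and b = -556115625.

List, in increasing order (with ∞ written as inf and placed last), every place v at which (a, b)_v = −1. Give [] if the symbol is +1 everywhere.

[5, 7]

Mod squares: a ≡ 42, b ≡ -65. Check v ∈ {∞, 2, 3, 5, 7, 13}.
v=7: a=7^-1·(≡5), b=7^0·(≡5) mod 7; (5|7)=-1, (5|7)=-1; (−1)^{-1·0·3}·(-1)^0·(-1)^-1 = -1.
v=∞: 42 > 0 and -65 < 0  ⇒  (a,b)_∞ = +1.
v=13: a=13^4·(≡10), b=13^3·(≡11) mod 13; (10|13)=+1, (11|13)=-1; (−1)^{4·3·6}·(+1)^3·(-1)^4 = +1.
v=2: v_2(a)=1, v_2(b)=0; units ≡ 5, 7 (mod 8); ε·ε+αω+βω = 0·1+1·0+0·1 ≡ 0  ⇒  (a,b)_2 = +1.
v=5: a=5^8·(≡3), b=5^5·(≡3) mod 5; (3|5)=-1, (3|5)=-1; (−1)^{8·5·2}·(-1)^5·(-1)^8 = -1.
v=3: a=3^5·(≡2), b=3^4·(≡1) mod 3; (2|3)=-1, (1|3)=+1; (−1)^{5·4·1}·(-1)^4·(+1)^5 = +1.
(42, -65 / ℚ) ramifies at {5, 7}: a division algebra.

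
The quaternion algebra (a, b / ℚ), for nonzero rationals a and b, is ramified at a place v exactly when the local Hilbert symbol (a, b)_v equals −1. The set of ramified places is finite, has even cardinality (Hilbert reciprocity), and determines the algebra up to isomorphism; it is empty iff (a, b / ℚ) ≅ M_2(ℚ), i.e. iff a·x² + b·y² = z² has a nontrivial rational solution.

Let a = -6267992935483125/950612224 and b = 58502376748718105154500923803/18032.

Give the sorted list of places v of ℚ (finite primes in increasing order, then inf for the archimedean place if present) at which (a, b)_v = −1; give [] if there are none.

(a, b) ≡ (-426173, 660296949) mod (ℚ^×)²; places V = {2, 3, 5, 7, 11, 13, 17, 19, 23, 41, 43, 47, 53, ∞}.
(a,b)_11: α=3, u≡2; β=4, v≡9 (mod 11); (2|11)=-1, (9|11)=+1; sign (−1)^0·-1^4·+1^3 = +1.
(a,b)_23: α=0, u≡7; β=-1, v≡9 (mod 23); (7|23)=-1, (9|23)=+1; sign (−1)^0·-1^-1·+1^0 = -1.
(a,b)_43: α=1, u≡5; β=5, v≡21 (mod 43); (5|43)=-1, (21|43)=+1; sign (−1)^1·-1^5·+1^1 = +1.
(a,b)_2: α=-8, β=-4; u≡3, v≡5 (mod 8); ε(u)ε(v)=1·0, αω(v)=-8·1, βω(u)=-4·1; sum ≡ 0  ⇒  +1.
(a,b)_∞: sgn(-426173)=−, sgn(660296949)=+, so +1.
(a,b)_3: α=4, u≡1; β=9, v≡2 (mod 3); (1|3)=+1, (2|3)=-1; sign (−1)^0·+1^9·-1^4 = +1.
(a,b)_13: α=0, u≡8; β=1, v≡8 (mod 13); (8|13)=-1, (8|13)=-1; sign (−1)^0·-1^1·-1^0 = -1.
(a,b)_19: α=0, u≡17; β=1, v≡8 (mod 19); (17|19)=+1, (8|19)=-1; sign (−1)^0·+1^1·-1^0 = +1.
(a,b)_17: α=1, u≡10; β=1, v≡15 (mod 17); (10|17)=-1, (15|17)=+1; sign (−1)^0·-1^1·+1^1 = -1.
(a,b)_53: α=1, u≡29; β=3, v≡34 (mod 53); (29|53)=+1, (34|53)=-1; sign (−1)^0·+1^3·-1^1 = -1.
(a,b)_41: α=-2, u≡19; β=0, v≡3 (mod 41); (19|41)=-1, (3|41)=-1; sign (−1)^0·-1^0·-1^-2 = +1.
(a,b)_5: α=4, u≡3; β=0, v≡4 (mod 5); (3|5)=-1, (4|5)=+1; sign (−1)^0·-1^0·+1^4 = +1.
(a,b)_7: α=4, u≡1; β=-2, v≡4 (mod 7); (1|7)=+1, (4|7)=+1; sign (−1)^0·+1^-2·+1^4 = +1.
(a,b)_47: α=-2, u≡13; β=2, v≡37 (mod 47); (13|47)=-1, (37|47)=+1; sign (−1)^0·-1^2·+1^-2 = +1.
Ram(-426173, 660296949) = {13, 17, 23, 53}; no ℚ_13-point on the conic.

[13, 17, 23, 53]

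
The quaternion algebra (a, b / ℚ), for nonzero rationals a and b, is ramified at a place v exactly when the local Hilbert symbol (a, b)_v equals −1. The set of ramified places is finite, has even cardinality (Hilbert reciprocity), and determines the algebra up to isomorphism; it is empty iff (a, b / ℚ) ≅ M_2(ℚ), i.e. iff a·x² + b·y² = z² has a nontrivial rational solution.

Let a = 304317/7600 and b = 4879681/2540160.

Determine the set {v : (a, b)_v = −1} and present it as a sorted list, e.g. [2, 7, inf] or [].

Mod squares: a ≡ 247, b ≡ 10. Check v ∈ {∞, 2, 3, 5, 7, 13, 17, 19, 47}.
v=13: a=13^1·(≡6), b=13^0·(≡12) mod 13; (6|13)=-1, (12|13)=+1; (−1)^{1·0·6}·(-1)^0·(+1)^1 = +1.
v=3: a=3^4·(≡1), b=3^-4·(≡1) mod 3; (1|3)=+1, (1|3)=+1; (−1)^{4·-4·1}·(+1)^-4·(+1)^4 = +1.
v=∞: 247 > 0 and 10 > 0  ⇒  (a,b)_∞ = +1.
v=47: a=47^0·(≡14), b=47^4·(≡23) mod 47; (14|47)=+1, (23|47)=-1; (−1)^{0·4·23}·(+1)^4·(-1)^0 = +1.
v=19: a=19^-1·(≡13), b=19^0·(≡10) mod 19; (13|19)=-1, (10|19)=-1; (−1)^{-1·0·9}·(-1)^0·(-1)^-1 = -1.
v=7: a=7^0·(≡4), b=7^-2·(≡6) mod 7; (4|7)=+1, (6|7)=-1; (−1)^{0·-2·3}·(+1)^-2·(-1)^0 = +1.
v=2: v_2(a)=-4, v_2(b)=-7; units ≡ 7, 5 (mod 8); ε·ε+αω+βω = 1·0+-4·1+-7·0 ≡ 0  ⇒  (a,b)_2 = +1.
v=17: a=17^2·(≡16), b=17^0·(≡6) mod 17; (16|17)=+1, (6|17)=-1; (−1)^{2·0·8}·(+1)^0·(-1)^2 = +1.
v=5: a=5^-2·(≡3), b=5^-1·(≡3) mod 5; (3|5)=-1, (3|5)=-1; (−1)^{-2·-1·2}·(-1)^-1·(-1)^-2 = -1.
(247, 10 / ℚ) ramifies at {5, 19}: a division algebra.

[5, 19]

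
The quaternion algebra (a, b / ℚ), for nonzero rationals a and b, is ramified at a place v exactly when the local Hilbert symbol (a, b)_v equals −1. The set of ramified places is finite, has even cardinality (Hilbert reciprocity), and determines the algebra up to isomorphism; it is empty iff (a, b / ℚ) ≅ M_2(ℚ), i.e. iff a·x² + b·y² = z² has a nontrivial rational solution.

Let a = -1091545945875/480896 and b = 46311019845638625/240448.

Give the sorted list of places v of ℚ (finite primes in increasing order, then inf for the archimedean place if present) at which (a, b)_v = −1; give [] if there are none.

[2, 3, 7, 29]

(a, b) ≡ (-2363790, 1365) mod (ℚ^×)²; places V = {2, 3, 5, 7, 11, 13, 17, 19, 29, ∞}.
(a,b)_2: α=-7, β=-6; u≡1, v≡5 (mod 8); ε(u)ε(v)=0·0, αω(v)=-7·1, βω(u)=-6·0; sum ≡ 1  ⇒  -1.
(a,b)_29: α=1, u≡6; β=2, v≡18 (mod 29); (6|29)=+1, (18|29)=-1; sign (−1)^0·+1^2·-1^1 = -1.
(a,b)_3: α=5, u≡2; β=5, v≡2 (mod 3); (2|3)=-1, (2|3)=-1; sign (−1)^1·-1^5·-1^5 = -1.
(a,b)_17: α=-2, u≡4; β=-2, v≡6 (mod 17); (4|17)=+1, (6|17)=-1; sign (−1)^0·+1^-2·-1^-2 = +1.
(a,b)_19: α=1, u≡15; β=2, v≡4 (mod 19); (15|19)=-1, (4|19)=+1; sign (−1)^0·-1^2·+1^1 = +1.
(a,b)_7: α=2, u≡6; β=3, v≡5 (mod 7); (6|7)=-1, (5|7)=-1; sign (−1)^0·-1^3·-1^2 = -1.
(a,b)_∞: sgn(-2363790)=−, sgn(1365)=+, so +1.
(a,b)_5: α=3, u≡3; β=3, v≡3 (mod 5); (3|5)=-1, (3|5)=-1; sign (−1)^0·-1^3·-1^3 = +1.
(a,b)_11: α=3, u≡10; β=4, v≡3 (mod 11); (10|11)=-1, (3|11)=+1; sign (−1)^0·-1^4·+1^3 = +1.
(a,b)_13: α=-1, u≡10; β=-1, v≡9 (mod 13); (10|13)=+1, (9|13)=+1; sign (−1)^0·+1^-1·+1^-1 = +1.
Ram(-2363790, 1365) = {2, 3, 7, 29}; no ℚ_2-point on the conic.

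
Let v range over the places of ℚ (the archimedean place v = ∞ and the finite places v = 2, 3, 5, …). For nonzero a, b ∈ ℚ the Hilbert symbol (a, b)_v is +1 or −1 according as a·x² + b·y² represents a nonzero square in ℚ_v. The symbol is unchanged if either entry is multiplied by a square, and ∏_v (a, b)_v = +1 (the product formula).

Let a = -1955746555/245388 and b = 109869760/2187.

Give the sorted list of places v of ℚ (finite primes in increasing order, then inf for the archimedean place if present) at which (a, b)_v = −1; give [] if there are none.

[5, 7, 11, 17]

Mod squares: a ≡ -1785, b ≡ 2145. Check v ∈ {∞, 2, 3, 5, 7, 11, 13, 17, 37}.
v=17: a=17^1·(≡10), b=17^0·(≡14) mod 17; (10|17)=-1, (14|17)=-1; (−1)^{1·0·8}·(-1)^0·(-1)^1 = -1.
v=37: a=37^2·(≡3), b=37^0·(≡9) mod 37; (3|37)=+1, (9|37)=+1; (−1)^{2·0·18}·(+1)^0·(+1)^2 = +1.
v=7: a=7^5·(≡1), b=7^4·(≡5) mod 7; (1|7)=+1, (5|7)=-1; (−1)^{5·4·3}·(+1)^4·(-1)^5 = -1.
v=13: a=13^-2·(≡12), b=13^1·(≡4) mod 13; (12|13)=+1, (4|13)=+1; (−1)^{-2·1·6}·(+1)^1·(+1)^-2 = +1.
v=∞: -1785 < 0 and 2145 > 0  ⇒  (a,b)_∞ = +1.
v=5: a=5^1·(≡3), b=5^1·(≡1) mod 5; (3|5)=-1, (1|5)=+1; (−1)^{1·1·2}·(-1)^1·(+1)^1 = -1.
v=2: v_2(a)=-2, v_2(b)=6; units ≡ 7, 1 (mod 8); ε·ε+αω+βω = 1·0+-2·0+6·0 ≡ 0  ⇒  (a,b)_2 = +1.
v=11: a=11^-2·(≡10), b=11^1·(≡8) mod 11; (10|11)=-1, (8|11)=-1; (−1)^{-2·1·5}·(-1)^1·(-1)^-2 = -1.
v=3: a=3^-1·(≡2), b=3^-7·(≡1) mod 3; (2|3)=-1, (1|3)=+1; (−1)^{-1·-7·1}·(-1)^-7·(+1)^-1 = +1.
Ram(-1785, 2145) = {5, 7, 11, 17}; no ℚ_5-point on the conic.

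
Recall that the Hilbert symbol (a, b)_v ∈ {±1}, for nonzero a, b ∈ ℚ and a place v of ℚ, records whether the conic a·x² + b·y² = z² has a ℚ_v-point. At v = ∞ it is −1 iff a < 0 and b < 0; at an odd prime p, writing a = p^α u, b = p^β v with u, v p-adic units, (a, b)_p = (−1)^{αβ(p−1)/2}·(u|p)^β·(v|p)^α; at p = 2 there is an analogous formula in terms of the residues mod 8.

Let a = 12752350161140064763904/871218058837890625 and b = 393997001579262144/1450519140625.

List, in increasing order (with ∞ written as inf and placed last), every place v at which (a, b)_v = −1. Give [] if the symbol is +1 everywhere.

[2, 11]

(a, b) ≡ (11, 19) mod (ℚ^×)²; places V = {2, 3, 5, 7, 11, 17, 19, 31, 41, 47, ∞}.
(a,b)_∞: sgn(11)=+, sgn(19)=+, so +1.
(a,b)_17: α=2, u≡5; β=2, v≡13 (mod 17); (5|17)=-1, (13|17)=+1; sign (−1)^0·-1^2·+1^2 = +1.
(a,b)_19: α=2, u≡17; β=1, v≡5 (mod 19); (17|19)=+1, (5|19)=+1; sign (−1)^0·+1^1·+1^2 = +1.
(a,b)_5: α=-12, u≡1; β=-8, v≡1 (mod 5); (1|5)=+1, (1|5)=+1; sign (−1)^0·+1^-8·+1^-12 = +1.
(a,b)_31: α=-2, u≡24; β=0, v≡9 (mod 31); (24|31)=-1, (9|31)=+1; sign (−1)^0·-1^0·+1^-2 = +1.
(a,b)_11: α=1, u≡5; β=0, v≡6 (mod 11); (5|11)=+1, (6|11)=-1; sign (−1)^0·+1^0·-1^1 = -1.
(a,b)_41: α=-2, u≡38; β=-2, v≡35 (mod 41); (38|41)=-1, (35|41)=-1; sign (−1)^0·-1^-2·-1^-2 = +1.
(a,b)_3: α=0, u≡2; β=4, v≡1 (mod 3); (2|3)=-1, (1|3)=+1; sign (−1)^0·-1^4·+1^0 = +1.
(a,b)_7: α=14, u≡2; β=12, v≡6 (mod 7); (2|7)=+1, (6|7)=-1; sign (−1)^0·+1^12·-1^14 = +1.
(a,b)_47: α=-2, u≡19; β=-2, v≡43 (mod 47); (19|47)=-1, (43|47)=-1; sign (−1)^0·-1^-2·-1^-2 = +1.
(a,b)_2: α=14, β=6; u≡3, v≡3 (mod 8); ε(u)ε(v)=1·1, αω(v)=14·1, βω(u)=6·1; sum ≡ 1  ⇒  -1.
(11, 19 / ℚ) ramifies at {2, 11}: a division algebra.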